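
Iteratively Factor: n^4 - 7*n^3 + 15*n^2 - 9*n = (n - 3)*(n^3 - 4*n^2 + 3*n) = (n - 3)^2*(n^2 - n) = (n - 3)^2*(n - 1)*(n)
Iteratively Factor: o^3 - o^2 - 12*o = (o + 3)*(o^2 - 4*o) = (o - 4)*(o + 3)*(o)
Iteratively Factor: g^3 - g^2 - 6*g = (g + 2)*(g^2 - 3*g) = (g - 3)*(g + 2)*(g)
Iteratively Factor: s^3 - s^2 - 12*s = (s + 3)*(s^2 - 4*s) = (s - 4)*(s + 3)*(s)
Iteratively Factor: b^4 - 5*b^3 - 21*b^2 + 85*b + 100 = (b + 1)*(b^3 - 6*b^2 - 15*b + 100) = (b - 5)*(b + 1)*(b^2 - b - 20) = (b - 5)*(b + 1)*(b + 4)*(b - 5)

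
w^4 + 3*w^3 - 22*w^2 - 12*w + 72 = (w - 3)*(w - 2)*(w + 2)*(w + 6)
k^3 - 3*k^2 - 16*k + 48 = (k - 4)*(k - 3)*(k + 4)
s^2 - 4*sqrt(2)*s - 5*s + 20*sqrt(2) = (s - 5)*(s - 4*sqrt(2))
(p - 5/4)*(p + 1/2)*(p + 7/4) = p^3 + p^2 - 31*p/16 - 35/32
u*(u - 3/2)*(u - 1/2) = u^3 - 2*u^2 + 3*u/4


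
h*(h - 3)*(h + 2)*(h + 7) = h^4 + 6*h^3 - 13*h^2 - 42*h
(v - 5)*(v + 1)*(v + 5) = v^3 + v^2 - 25*v - 25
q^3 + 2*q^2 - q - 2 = (q - 1)*(q + 1)*(q + 2)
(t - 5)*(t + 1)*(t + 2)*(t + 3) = t^4 + t^3 - 19*t^2 - 49*t - 30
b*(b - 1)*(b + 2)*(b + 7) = b^4 + 8*b^3 + 5*b^2 - 14*b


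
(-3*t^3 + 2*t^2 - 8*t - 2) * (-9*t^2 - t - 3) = 27*t^5 - 15*t^4 + 79*t^3 + 20*t^2 + 26*t + 6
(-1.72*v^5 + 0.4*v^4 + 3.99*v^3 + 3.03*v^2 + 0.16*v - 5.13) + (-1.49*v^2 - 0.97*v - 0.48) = -1.72*v^5 + 0.4*v^4 + 3.99*v^3 + 1.54*v^2 - 0.81*v - 5.61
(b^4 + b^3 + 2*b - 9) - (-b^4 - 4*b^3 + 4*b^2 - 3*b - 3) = 2*b^4 + 5*b^3 - 4*b^2 + 5*b - 6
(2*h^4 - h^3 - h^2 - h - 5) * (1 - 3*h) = -6*h^5 + 5*h^4 + 2*h^3 + 2*h^2 + 14*h - 5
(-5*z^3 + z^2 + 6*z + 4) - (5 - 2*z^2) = -5*z^3 + 3*z^2 + 6*z - 1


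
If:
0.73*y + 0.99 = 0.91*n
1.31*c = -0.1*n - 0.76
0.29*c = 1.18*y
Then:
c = -0.65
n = 0.96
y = -0.16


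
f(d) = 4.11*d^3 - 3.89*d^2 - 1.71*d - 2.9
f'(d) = 12.33*d^2 - 7.78*d - 1.71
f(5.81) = 661.92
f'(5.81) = 369.30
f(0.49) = -4.19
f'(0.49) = -2.56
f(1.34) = -2.29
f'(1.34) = 10.00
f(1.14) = -3.82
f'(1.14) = 5.44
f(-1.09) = -10.98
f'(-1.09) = 21.42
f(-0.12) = -2.76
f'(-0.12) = -0.60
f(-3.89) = -297.04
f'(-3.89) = 215.13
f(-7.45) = -1905.52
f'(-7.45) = 740.60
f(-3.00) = -143.75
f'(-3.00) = 132.60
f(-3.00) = -143.75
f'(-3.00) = 132.60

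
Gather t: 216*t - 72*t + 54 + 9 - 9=144*t + 54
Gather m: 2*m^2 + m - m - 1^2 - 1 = 2*m^2 - 2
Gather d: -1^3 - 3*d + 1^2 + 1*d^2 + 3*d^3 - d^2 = 3*d^3 - 3*d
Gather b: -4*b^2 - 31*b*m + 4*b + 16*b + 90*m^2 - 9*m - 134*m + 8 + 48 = -4*b^2 + b*(20 - 31*m) + 90*m^2 - 143*m + 56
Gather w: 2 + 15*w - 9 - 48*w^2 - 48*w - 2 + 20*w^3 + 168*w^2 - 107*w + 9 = 20*w^3 + 120*w^2 - 140*w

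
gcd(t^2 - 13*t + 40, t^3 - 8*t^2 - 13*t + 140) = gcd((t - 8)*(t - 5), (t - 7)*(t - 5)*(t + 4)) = t - 5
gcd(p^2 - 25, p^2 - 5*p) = p - 5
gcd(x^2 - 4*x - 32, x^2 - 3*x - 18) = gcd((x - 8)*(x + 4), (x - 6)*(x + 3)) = 1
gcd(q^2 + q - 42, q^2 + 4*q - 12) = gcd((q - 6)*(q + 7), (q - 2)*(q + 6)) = 1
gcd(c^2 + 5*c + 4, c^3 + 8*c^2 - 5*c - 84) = c + 4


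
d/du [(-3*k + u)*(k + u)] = -2*k + 2*u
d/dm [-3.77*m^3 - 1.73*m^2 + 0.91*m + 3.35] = -11.31*m^2 - 3.46*m + 0.91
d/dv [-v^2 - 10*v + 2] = -2*v - 10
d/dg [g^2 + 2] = 2*g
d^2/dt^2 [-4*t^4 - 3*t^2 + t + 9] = -48*t^2 - 6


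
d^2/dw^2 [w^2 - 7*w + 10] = 2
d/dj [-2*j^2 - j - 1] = -4*j - 1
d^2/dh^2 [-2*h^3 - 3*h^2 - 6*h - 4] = -12*h - 6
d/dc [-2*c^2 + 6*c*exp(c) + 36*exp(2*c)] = 6*c*exp(c) - 4*c + 72*exp(2*c) + 6*exp(c)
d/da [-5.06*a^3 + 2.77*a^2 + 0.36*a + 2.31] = -15.18*a^2 + 5.54*a + 0.36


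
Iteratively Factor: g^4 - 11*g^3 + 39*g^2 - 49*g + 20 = (g - 1)*(g^3 - 10*g^2 + 29*g - 20) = (g - 4)*(g - 1)*(g^2 - 6*g + 5) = (g - 5)*(g - 4)*(g - 1)*(g - 1)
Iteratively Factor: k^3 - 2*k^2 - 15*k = (k + 3)*(k^2 - 5*k) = (k - 5)*(k + 3)*(k)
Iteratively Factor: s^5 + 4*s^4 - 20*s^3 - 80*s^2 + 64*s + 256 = (s - 4)*(s^4 + 8*s^3 + 12*s^2 - 32*s - 64) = (s - 4)*(s + 2)*(s^3 + 6*s^2 - 32) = (s - 4)*(s + 2)*(s + 4)*(s^2 + 2*s - 8) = (s - 4)*(s - 2)*(s + 2)*(s + 4)*(s + 4)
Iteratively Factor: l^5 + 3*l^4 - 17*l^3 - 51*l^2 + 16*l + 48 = (l + 3)*(l^4 - 17*l^2 + 16) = (l - 1)*(l + 3)*(l^3 + l^2 - 16*l - 16) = (l - 1)*(l + 3)*(l + 4)*(l^2 - 3*l - 4) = (l - 4)*(l - 1)*(l + 3)*(l + 4)*(l + 1)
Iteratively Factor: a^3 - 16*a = (a)*(a^2 - 16) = a*(a - 4)*(a + 4)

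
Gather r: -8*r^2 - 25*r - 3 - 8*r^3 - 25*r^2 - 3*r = -8*r^3 - 33*r^2 - 28*r - 3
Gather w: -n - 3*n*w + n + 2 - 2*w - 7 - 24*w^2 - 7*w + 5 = -24*w^2 + w*(-3*n - 9)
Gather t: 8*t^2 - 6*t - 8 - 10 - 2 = 8*t^2 - 6*t - 20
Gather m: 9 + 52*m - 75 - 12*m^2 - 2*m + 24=-12*m^2 + 50*m - 42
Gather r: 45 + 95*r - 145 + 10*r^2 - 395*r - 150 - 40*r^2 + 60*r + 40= -30*r^2 - 240*r - 210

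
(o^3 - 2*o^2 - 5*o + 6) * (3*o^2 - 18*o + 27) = 3*o^5 - 24*o^4 + 48*o^3 + 54*o^2 - 243*o + 162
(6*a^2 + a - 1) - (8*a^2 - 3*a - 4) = -2*a^2 + 4*a + 3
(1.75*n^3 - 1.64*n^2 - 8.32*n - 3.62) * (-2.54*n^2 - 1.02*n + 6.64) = -4.445*n^5 + 2.3806*n^4 + 34.4256*n^3 + 6.7916*n^2 - 51.5524*n - 24.0368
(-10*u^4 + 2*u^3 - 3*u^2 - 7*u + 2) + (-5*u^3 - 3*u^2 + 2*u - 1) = -10*u^4 - 3*u^3 - 6*u^2 - 5*u + 1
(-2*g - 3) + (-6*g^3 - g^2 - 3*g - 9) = -6*g^3 - g^2 - 5*g - 12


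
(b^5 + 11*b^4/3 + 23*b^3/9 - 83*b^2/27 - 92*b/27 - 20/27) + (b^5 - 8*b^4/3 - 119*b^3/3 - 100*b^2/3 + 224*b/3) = 2*b^5 + b^4 - 334*b^3/9 - 983*b^2/27 + 1924*b/27 - 20/27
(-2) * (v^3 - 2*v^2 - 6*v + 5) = -2*v^3 + 4*v^2 + 12*v - 10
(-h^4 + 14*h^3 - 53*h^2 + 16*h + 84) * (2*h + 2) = -2*h^5 + 26*h^4 - 78*h^3 - 74*h^2 + 200*h + 168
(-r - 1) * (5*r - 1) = -5*r^2 - 4*r + 1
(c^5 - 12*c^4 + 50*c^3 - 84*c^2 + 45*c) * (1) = c^5 - 12*c^4 + 50*c^3 - 84*c^2 + 45*c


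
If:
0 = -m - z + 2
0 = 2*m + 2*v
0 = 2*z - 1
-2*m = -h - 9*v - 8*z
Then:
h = 25/2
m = 3/2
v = -3/2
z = 1/2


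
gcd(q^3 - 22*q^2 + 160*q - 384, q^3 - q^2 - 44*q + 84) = q - 6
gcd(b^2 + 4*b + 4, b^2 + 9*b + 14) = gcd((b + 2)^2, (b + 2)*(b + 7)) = b + 2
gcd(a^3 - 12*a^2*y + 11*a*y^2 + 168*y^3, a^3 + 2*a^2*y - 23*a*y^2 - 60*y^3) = a + 3*y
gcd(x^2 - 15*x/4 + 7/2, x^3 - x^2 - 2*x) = x - 2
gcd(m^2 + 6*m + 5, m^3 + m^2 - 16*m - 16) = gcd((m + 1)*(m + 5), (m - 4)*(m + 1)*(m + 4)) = m + 1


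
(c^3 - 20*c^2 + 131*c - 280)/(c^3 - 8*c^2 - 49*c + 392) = (c - 5)/(c + 7)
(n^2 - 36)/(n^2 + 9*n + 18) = (n - 6)/(n + 3)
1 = 1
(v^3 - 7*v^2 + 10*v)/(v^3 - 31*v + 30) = v*(v - 2)/(v^2 + 5*v - 6)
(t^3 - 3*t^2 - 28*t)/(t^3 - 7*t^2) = (t + 4)/t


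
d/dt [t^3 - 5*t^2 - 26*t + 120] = 3*t^2 - 10*t - 26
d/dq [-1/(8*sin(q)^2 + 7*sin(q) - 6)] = (16*sin(q) + 7)*cos(q)/(8*sin(q)^2 + 7*sin(q) - 6)^2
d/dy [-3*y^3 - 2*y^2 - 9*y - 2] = -9*y^2 - 4*y - 9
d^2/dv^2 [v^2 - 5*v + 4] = 2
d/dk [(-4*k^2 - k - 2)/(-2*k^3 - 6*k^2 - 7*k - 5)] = (-8*k^4 - 4*k^3 + 10*k^2 + 16*k - 9)/(4*k^6 + 24*k^5 + 64*k^4 + 104*k^3 + 109*k^2 + 70*k + 25)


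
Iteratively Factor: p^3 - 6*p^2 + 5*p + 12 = (p - 4)*(p^2 - 2*p - 3) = (p - 4)*(p + 1)*(p - 3)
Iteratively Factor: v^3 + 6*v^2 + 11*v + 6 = (v + 1)*(v^2 + 5*v + 6) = (v + 1)*(v + 3)*(v + 2)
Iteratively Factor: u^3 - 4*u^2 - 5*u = (u)*(u^2 - 4*u - 5) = u*(u - 5)*(u + 1)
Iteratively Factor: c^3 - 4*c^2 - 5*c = (c)*(c^2 - 4*c - 5) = c*(c + 1)*(c - 5)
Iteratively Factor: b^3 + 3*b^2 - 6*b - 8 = (b + 1)*(b^2 + 2*b - 8) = (b + 1)*(b + 4)*(b - 2)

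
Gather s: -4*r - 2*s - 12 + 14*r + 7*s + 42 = 10*r + 5*s + 30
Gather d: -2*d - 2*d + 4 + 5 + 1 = 10 - 4*d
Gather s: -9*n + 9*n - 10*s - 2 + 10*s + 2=0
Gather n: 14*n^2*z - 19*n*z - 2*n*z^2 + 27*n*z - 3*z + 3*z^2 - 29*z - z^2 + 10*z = 14*n^2*z + n*(-2*z^2 + 8*z) + 2*z^2 - 22*z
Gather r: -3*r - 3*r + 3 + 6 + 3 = 12 - 6*r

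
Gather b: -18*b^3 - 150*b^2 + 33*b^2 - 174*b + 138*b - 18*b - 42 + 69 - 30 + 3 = -18*b^3 - 117*b^2 - 54*b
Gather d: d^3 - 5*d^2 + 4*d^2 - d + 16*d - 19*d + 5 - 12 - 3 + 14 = d^3 - d^2 - 4*d + 4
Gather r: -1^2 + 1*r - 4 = r - 5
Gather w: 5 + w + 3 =w + 8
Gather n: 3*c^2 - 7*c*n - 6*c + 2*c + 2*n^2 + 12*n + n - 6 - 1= 3*c^2 - 4*c + 2*n^2 + n*(13 - 7*c) - 7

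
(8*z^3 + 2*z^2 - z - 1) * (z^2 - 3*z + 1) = 8*z^5 - 22*z^4 + z^3 + 4*z^2 + 2*z - 1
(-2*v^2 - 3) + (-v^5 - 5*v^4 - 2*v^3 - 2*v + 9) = -v^5 - 5*v^4 - 2*v^3 - 2*v^2 - 2*v + 6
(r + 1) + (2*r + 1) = 3*r + 2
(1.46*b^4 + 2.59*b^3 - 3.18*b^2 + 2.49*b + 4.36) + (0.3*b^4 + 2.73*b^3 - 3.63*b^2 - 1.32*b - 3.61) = 1.76*b^4 + 5.32*b^3 - 6.81*b^2 + 1.17*b + 0.75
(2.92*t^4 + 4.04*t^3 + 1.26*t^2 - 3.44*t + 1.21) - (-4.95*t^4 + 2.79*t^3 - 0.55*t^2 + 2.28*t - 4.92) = 7.87*t^4 + 1.25*t^3 + 1.81*t^2 - 5.72*t + 6.13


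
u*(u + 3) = u^2 + 3*u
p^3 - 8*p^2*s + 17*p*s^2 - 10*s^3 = (p - 5*s)*(p - 2*s)*(p - s)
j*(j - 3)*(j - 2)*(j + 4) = j^4 - j^3 - 14*j^2 + 24*j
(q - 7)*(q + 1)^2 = q^3 - 5*q^2 - 13*q - 7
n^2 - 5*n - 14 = (n - 7)*(n + 2)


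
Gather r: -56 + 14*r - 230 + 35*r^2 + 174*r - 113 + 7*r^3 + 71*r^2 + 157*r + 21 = 7*r^3 + 106*r^2 + 345*r - 378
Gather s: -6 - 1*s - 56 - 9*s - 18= -10*s - 80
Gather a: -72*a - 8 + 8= -72*a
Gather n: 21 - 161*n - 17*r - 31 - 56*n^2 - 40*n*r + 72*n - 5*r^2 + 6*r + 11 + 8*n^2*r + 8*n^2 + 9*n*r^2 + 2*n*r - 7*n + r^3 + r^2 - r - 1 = n^2*(8*r - 48) + n*(9*r^2 - 38*r - 96) + r^3 - 4*r^2 - 12*r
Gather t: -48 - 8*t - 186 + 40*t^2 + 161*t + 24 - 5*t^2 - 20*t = 35*t^2 + 133*t - 210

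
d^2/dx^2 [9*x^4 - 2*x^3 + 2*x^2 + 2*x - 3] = 108*x^2 - 12*x + 4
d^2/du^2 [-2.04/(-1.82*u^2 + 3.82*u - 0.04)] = (-13.514592*u^2 + 28.365792*u + 2.04*(3.64*u - 3.82)*(7.28*u - 7.64) - 0.297024)/(1.82*u^2 - 3.82*u + 0.04)^3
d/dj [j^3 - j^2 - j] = 3*j^2 - 2*j - 1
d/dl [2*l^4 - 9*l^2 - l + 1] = 8*l^3 - 18*l - 1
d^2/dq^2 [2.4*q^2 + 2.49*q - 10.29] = 4.80000000000000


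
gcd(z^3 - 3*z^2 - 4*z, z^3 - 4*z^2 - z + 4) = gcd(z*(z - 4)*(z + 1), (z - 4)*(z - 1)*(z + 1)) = z^2 - 3*z - 4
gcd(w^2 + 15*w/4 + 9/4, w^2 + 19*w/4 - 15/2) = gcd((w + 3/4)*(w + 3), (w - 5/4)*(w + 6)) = 1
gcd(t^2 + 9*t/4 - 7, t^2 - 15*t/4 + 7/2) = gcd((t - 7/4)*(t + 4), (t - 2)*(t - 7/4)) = t - 7/4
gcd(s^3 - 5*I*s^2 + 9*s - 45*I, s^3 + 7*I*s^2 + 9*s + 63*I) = s^2 + 9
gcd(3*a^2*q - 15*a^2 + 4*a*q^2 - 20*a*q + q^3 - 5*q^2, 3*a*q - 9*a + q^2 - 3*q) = 3*a + q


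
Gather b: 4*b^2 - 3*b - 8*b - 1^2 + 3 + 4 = 4*b^2 - 11*b + 6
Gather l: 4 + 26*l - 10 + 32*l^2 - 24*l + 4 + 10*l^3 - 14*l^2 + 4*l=10*l^3 + 18*l^2 + 6*l - 2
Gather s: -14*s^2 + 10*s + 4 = -14*s^2 + 10*s + 4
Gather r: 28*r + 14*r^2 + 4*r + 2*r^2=16*r^2 + 32*r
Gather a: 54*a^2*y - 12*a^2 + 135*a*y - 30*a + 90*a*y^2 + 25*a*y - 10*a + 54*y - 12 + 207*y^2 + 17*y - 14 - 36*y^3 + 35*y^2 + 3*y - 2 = a^2*(54*y - 12) + a*(90*y^2 + 160*y - 40) - 36*y^3 + 242*y^2 + 74*y - 28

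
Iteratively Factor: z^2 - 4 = (z + 2)*(z - 2)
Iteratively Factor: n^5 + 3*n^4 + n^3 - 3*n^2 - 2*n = (n + 1)*(n^4 + 2*n^3 - n^2 - 2*n) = (n - 1)*(n + 1)*(n^3 + 3*n^2 + 2*n) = (n - 1)*(n + 1)^2*(n^2 + 2*n) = n*(n - 1)*(n + 1)^2*(n + 2)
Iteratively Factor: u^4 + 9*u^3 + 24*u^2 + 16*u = (u + 4)*(u^3 + 5*u^2 + 4*u) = (u + 1)*(u + 4)*(u^2 + 4*u) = (u + 1)*(u + 4)^2*(u)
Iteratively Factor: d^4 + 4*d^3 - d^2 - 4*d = (d - 1)*(d^3 + 5*d^2 + 4*d) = d*(d - 1)*(d^2 + 5*d + 4) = d*(d - 1)*(d + 1)*(d + 4)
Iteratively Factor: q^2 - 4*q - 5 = (q - 5)*(q + 1)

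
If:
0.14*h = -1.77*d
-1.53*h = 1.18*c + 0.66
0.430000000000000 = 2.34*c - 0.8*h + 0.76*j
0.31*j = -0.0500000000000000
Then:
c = 0.07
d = 0.04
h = -0.49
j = -0.16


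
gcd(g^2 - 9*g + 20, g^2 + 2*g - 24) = g - 4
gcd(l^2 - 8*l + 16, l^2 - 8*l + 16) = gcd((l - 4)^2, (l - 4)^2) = l^2 - 8*l + 16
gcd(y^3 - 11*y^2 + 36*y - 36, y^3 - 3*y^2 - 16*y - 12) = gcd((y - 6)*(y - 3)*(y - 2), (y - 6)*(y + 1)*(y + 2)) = y - 6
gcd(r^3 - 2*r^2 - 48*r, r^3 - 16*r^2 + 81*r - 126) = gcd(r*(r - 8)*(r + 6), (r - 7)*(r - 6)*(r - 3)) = 1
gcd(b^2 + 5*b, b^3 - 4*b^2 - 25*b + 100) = b + 5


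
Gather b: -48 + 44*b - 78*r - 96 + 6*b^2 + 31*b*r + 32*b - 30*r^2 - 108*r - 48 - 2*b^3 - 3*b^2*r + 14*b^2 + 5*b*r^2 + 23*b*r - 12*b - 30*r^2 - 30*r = -2*b^3 + b^2*(20 - 3*r) + b*(5*r^2 + 54*r + 64) - 60*r^2 - 216*r - 192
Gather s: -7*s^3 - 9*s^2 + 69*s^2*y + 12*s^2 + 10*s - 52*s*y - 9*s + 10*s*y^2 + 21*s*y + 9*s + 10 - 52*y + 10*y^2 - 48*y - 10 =-7*s^3 + s^2*(69*y + 3) + s*(10*y^2 - 31*y + 10) + 10*y^2 - 100*y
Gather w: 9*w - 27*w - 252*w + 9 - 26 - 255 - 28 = -270*w - 300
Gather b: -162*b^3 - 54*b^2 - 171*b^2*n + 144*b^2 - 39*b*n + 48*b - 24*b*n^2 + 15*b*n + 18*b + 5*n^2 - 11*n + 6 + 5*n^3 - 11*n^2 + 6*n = -162*b^3 + b^2*(90 - 171*n) + b*(-24*n^2 - 24*n + 66) + 5*n^3 - 6*n^2 - 5*n + 6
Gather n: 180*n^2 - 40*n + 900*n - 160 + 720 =180*n^2 + 860*n + 560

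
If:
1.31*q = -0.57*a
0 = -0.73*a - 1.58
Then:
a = -2.16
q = 0.94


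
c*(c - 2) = c^2 - 2*c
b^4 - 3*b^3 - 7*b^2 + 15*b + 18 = (b - 3)^2*(b + 1)*(b + 2)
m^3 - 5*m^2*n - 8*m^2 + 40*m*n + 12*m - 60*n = (m - 6)*(m - 2)*(m - 5*n)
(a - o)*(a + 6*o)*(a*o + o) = a^3*o + 5*a^2*o^2 + a^2*o - 6*a*o^3 + 5*a*o^2 - 6*o^3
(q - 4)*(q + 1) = q^2 - 3*q - 4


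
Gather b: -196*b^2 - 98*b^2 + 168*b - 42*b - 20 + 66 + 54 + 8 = -294*b^2 + 126*b + 108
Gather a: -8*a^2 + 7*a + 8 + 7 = -8*a^2 + 7*a + 15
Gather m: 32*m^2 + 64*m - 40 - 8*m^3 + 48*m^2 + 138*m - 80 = -8*m^3 + 80*m^2 + 202*m - 120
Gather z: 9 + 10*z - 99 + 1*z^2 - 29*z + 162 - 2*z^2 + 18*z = -z^2 - z + 72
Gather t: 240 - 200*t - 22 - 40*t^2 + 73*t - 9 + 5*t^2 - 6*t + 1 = -35*t^2 - 133*t + 210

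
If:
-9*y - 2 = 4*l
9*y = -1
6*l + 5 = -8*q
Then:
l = -1/4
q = -7/16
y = -1/9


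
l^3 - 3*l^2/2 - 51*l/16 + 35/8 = (l - 2)*(l - 5/4)*(l + 7/4)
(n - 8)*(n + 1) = n^2 - 7*n - 8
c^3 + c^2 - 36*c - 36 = (c - 6)*(c + 1)*(c + 6)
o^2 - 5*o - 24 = (o - 8)*(o + 3)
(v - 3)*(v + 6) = v^2 + 3*v - 18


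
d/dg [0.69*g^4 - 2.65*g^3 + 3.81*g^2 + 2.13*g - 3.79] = 2.76*g^3 - 7.95*g^2 + 7.62*g + 2.13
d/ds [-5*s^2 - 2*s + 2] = -10*s - 2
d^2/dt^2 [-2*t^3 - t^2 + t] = -12*t - 2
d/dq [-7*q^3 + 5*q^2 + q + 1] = -21*q^2 + 10*q + 1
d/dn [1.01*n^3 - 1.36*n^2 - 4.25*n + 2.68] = 3.03*n^2 - 2.72*n - 4.25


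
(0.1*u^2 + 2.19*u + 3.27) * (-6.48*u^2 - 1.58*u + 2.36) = -0.648*u^4 - 14.3492*u^3 - 24.4138*u^2 + 0.00179999999999936*u + 7.7172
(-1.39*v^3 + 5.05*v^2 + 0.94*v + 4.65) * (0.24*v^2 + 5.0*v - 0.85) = -0.3336*v^5 - 5.738*v^4 + 26.6571*v^3 + 1.5235*v^2 + 22.451*v - 3.9525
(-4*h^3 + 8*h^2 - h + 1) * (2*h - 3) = -8*h^4 + 28*h^3 - 26*h^2 + 5*h - 3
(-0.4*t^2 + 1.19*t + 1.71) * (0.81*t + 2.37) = -0.324*t^3 + 0.0158999999999999*t^2 + 4.2054*t + 4.0527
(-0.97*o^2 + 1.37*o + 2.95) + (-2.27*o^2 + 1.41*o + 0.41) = -3.24*o^2 + 2.78*o + 3.36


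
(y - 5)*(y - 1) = y^2 - 6*y + 5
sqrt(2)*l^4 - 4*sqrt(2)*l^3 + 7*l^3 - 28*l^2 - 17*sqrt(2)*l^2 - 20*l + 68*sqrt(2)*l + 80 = (l - 4)*(l - 2*sqrt(2))*(l + 5*sqrt(2))*(sqrt(2)*l + 1)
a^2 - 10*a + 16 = (a - 8)*(a - 2)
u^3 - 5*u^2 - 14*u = u*(u - 7)*(u + 2)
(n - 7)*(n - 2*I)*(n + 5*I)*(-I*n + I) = -I*n^4 + 3*n^3 + 8*I*n^3 - 24*n^2 - 17*I*n^2 + 21*n + 80*I*n - 70*I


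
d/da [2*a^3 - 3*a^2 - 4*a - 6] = 6*a^2 - 6*a - 4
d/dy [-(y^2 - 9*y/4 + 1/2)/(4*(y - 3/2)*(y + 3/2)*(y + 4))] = (8*y^4 - 36*y^3 - 42*y^2 + 176*y - 171)/(2*(16*y^6 + 128*y^5 + 184*y^4 - 576*y^3 - 1071*y^2 + 648*y + 1296))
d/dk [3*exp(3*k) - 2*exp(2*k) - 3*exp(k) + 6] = (9*exp(2*k) - 4*exp(k) - 3)*exp(k)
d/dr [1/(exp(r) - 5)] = -exp(r)/(exp(r) - 5)^2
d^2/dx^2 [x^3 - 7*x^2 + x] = 6*x - 14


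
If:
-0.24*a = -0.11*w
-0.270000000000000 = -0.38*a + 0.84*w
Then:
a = -0.19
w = -0.41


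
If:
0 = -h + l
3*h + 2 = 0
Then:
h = -2/3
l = -2/3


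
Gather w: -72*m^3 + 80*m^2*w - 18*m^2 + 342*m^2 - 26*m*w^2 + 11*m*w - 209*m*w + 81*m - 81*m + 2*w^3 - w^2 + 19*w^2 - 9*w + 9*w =-72*m^3 + 324*m^2 + 2*w^3 + w^2*(18 - 26*m) + w*(80*m^2 - 198*m)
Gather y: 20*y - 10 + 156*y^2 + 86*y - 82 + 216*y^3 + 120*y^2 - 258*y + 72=216*y^3 + 276*y^2 - 152*y - 20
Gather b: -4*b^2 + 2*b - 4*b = -4*b^2 - 2*b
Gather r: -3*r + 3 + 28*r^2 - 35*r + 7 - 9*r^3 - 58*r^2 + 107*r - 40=-9*r^3 - 30*r^2 + 69*r - 30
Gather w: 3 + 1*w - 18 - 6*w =-5*w - 15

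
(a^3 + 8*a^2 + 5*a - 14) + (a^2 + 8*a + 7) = a^3 + 9*a^2 + 13*a - 7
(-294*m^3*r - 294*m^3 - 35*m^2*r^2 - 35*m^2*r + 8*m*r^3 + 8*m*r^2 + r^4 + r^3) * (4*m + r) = -1176*m^4*r - 1176*m^4 - 434*m^3*r^2 - 434*m^3*r - 3*m^2*r^3 - 3*m^2*r^2 + 12*m*r^4 + 12*m*r^3 + r^5 + r^4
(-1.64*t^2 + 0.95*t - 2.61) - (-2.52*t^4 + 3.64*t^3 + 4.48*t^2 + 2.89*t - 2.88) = 2.52*t^4 - 3.64*t^3 - 6.12*t^2 - 1.94*t + 0.27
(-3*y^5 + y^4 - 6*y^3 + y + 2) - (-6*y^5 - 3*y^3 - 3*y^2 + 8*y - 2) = 3*y^5 + y^4 - 3*y^3 + 3*y^2 - 7*y + 4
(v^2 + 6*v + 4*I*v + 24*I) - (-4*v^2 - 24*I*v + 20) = 5*v^2 + 6*v + 28*I*v - 20 + 24*I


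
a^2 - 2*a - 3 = (a - 3)*(a + 1)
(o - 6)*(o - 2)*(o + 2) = o^3 - 6*o^2 - 4*o + 24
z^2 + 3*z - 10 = (z - 2)*(z + 5)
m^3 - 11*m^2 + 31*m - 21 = (m - 7)*(m - 3)*(m - 1)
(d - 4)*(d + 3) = d^2 - d - 12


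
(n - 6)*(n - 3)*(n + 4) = n^3 - 5*n^2 - 18*n + 72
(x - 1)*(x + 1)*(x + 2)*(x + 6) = x^4 + 8*x^3 + 11*x^2 - 8*x - 12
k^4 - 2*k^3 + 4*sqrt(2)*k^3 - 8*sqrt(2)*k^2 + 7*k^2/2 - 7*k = k*(k - 2)*(k + sqrt(2)/2)*(k + 7*sqrt(2)/2)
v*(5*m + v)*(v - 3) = 5*m*v^2 - 15*m*v + v^3 - 3*v^2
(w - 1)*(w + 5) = w^2 + 4*w - 5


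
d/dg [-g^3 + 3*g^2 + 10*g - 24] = -3*g^2 + 6*g + 10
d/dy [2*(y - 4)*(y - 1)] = 4*y - 10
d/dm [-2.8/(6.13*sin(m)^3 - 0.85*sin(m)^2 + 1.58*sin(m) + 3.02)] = (51.492*sin(m)^2 - 4.76*sin(m) + 4.424)*cos(m)/(6.13*sin(m)^3 - 0.85*sin(m)^2 + 1.58*sin(m) + 3.02)^2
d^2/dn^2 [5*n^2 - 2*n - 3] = 10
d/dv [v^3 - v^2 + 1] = v*(3*v - 2)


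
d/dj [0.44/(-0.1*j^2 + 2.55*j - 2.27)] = (0.088*j - 1.122)/(0.1*j^2 - 2.55*j + 2.27)^2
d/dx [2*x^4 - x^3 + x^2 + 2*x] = 8*x^3 - 3*x^2 + 2*x + 2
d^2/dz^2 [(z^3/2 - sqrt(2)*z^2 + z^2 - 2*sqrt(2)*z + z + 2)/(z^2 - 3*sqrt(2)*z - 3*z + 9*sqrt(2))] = (5*sqrt(2)*z^3 + 23*z^3 - 135*sqrt(2)*z^2 - 42*z^2 - 90*sqrt(2)*z + 666*z - 450*sqrt(2) + 324)/(z^6 - 9*sqrt(2)*z^5 - 9*z^5 + 81*z^4 + 81*sqrt(2)*z^4 - 513*z^3 - 297*sqrt(2)*z^3 + 729*sqrt(2)*z^2 + 1458*z^2 - 1458*sqrt(2)*z - 1458*z + 1458*sqrt(2))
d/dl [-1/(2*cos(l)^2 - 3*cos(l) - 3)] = (3 - 4*cos(l))*sin(l)/(3*cos(l) - cos(2*l) + 2)^2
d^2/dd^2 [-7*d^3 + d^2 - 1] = 2 - 42*d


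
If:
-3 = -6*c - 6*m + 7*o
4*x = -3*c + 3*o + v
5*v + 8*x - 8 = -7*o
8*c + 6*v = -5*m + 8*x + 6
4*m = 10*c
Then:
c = 424/1015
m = 212/203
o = 837/1015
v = -31/1015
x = 302/1015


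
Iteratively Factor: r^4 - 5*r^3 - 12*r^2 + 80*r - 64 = (r + 4)*(r^3 - 9*r^2 + 24*r - 16) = (r - 1)*(r + 4)*(r^2 - 8*r + 16) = (r - 4)*(r - 1)*(r + 4)*(r - 4)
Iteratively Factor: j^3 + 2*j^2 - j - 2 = (j + 2)*(j^2 - 1) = (j + 1)*(j + 2)*(j - 1)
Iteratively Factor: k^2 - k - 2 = (k - 2)*(k + 1)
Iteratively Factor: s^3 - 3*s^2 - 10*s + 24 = (s + 3)*(s^2 - 6*s + 8) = (s - 4)*(s + 3)*(s - 2)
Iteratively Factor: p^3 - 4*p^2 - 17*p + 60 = (p - 3)*(p^2 - p - 20) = (p - 5)*(p - 3)*(p + 4)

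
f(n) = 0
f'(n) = 0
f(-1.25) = 0.00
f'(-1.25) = 0.00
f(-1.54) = 0.00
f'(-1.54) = 0.00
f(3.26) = 0.00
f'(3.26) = 0.00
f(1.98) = 0.00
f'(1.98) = 0.00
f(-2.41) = 0.00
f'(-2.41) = 0.00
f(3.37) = 0.00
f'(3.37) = 0.00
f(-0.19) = 0.00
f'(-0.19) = 0.00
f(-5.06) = 0.00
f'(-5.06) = 0.00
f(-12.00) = 0.00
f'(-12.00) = 0.00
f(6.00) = 0.00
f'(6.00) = 0.00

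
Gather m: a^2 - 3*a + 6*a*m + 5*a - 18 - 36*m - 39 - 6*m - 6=a^2 + 2*a + m*(6*a - 42) - 63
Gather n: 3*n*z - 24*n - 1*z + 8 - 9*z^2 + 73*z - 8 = n*(3*z - 24) - 9*z^2 + 72*z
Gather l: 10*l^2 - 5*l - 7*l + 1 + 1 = 10*l^2 - 12*l + 2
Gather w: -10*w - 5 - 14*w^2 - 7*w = -14*w^2 - 17*w - 5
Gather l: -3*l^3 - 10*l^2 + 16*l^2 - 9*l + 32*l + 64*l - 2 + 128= -3*l^3 + 6*l^2 + 87*l + 126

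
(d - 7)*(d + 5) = d^2 - 2*d - 35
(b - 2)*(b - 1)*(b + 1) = b^3 - 2*b^2 - b + 2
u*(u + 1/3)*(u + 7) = u^3 + 22*u^2/3 + 7*u/3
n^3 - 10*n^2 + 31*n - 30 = (n - 5)*(n - 3)*(n - 2)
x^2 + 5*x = x*(x + 5)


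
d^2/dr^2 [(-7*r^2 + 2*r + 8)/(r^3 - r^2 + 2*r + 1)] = 2*(-7*r^6 + 6*r^5 + 84*r^4 - 31*r^3 + 39*r^2 - 66*r + 29)/(r^9 - 3*r^8 + 9*r^7 - 10*r^6 + 12*r^5 + 3*r^4 - r^3 + 9*r^2 + 6*r + 1)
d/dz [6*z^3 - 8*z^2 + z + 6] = 18*z^2 - 16*z + 1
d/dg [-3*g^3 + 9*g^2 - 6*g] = -9*g^2 + 18*g - 6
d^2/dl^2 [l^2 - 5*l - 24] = 2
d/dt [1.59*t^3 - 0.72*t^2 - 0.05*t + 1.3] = 4.77*t^2 - 1.44*t - 0.05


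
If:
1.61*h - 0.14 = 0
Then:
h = 0.09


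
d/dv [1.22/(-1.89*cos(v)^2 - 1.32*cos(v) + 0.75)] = -(4.6116*cos(v) + 1.6104)*sin(v)/(1.89*cos(v)^2 + 1.32*cos(v) - 0.75)^2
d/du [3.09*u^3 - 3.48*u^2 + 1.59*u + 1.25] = 9.27*u^2 - 6.96*u + 1.59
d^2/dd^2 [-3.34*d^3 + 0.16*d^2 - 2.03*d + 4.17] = 0.32 - 20.04*d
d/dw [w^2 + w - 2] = 2*w + 1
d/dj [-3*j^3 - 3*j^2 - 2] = 3*j*(-3*j - 2)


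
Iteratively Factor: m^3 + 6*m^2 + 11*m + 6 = (m + 2)*(m^2 + 4*m + 3) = (m + 2)*(m + 3)*(m + 1)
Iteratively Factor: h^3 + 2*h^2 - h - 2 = (h + 1)*(h^2 + h - 2) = (h + 1)*(h + 2)*(h - 1)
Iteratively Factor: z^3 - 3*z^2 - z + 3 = (z - 1)*(z^2 - 2*z - 3) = (z - 3)*(z - 1)*(z + 1)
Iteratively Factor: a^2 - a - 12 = (a + 3)*(a - 4)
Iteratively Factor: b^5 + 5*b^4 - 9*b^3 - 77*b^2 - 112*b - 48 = (b + 4)*(b^4 + b^3 - 13*b^2 - 25*b - 12) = (b + 1)*(b + 4)*(b^3 - 13*b - 12) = (b - 4)*(b + 1)*(b + 4)*(b^2 + 4*b + 3) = (b - 4)*(b + 1)^2*(b + 4)*(b + 3)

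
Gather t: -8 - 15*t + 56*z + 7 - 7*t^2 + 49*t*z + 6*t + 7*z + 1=-7*t^2 + t*(49*z - 9) + 63*z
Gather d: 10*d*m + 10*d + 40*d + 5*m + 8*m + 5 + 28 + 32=d*(10*m + 50) + 13*m + 65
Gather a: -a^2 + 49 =49 - a^2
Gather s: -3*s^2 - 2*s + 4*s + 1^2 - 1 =-3*s^2 + 2*s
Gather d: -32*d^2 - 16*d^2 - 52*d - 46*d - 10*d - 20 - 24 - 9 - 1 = -48*d^2 - 108*d - 54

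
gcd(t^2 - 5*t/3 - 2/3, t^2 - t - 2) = t - 2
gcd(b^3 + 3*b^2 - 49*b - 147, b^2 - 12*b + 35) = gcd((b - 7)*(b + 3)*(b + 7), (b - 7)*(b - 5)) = b - 7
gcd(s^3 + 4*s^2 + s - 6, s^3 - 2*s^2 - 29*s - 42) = s^2 + 5*s + 6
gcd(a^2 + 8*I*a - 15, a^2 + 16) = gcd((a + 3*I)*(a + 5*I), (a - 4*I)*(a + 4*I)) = 1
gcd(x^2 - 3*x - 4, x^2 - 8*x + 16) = x - 4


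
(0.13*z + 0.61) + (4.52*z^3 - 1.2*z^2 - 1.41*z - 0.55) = 4.52*z^3 - 1.2*z^2 - 1.28*z + 0.0599999999999999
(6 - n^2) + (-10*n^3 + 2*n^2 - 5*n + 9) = -10*n^3 + n^2 - 5*n + 15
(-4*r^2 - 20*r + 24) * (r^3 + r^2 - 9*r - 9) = -4*r^5 - 24*r^4 + 40*r^3 + 240*r^2 - 36*r - 216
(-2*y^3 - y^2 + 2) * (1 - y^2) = 2*y^5 + y^4 - 2*y^3 - 3*y^2 + 2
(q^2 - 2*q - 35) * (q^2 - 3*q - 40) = q^4 - 5*q^3 - 69*q^2 + 185*q + 1400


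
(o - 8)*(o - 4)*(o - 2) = o^3 - 14*o^2 + 56*o - 64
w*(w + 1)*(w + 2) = w^3 + 3*w^2 + 2*w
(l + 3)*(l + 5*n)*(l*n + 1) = l^3*n + 5*l^2*n^2 + 3*l^2*n + l^2 + 15*l*n^2 + 5*l*n + 3*l + 15*n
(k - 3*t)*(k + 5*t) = k^2 + 2*k*t - 15*t^2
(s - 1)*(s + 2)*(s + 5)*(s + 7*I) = s^4 + 6*s^3 + 7*I*s^3 + 3*s^2 + 42*I*s^2 - 10*s + 21*I*s - 70*I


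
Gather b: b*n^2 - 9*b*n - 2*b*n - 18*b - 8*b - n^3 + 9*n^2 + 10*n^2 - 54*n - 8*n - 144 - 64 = b*(n^2 - 11*n - 26) - n^3 + 19*n^2 - 62*n - 208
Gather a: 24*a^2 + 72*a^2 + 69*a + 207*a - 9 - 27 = 96*a^2 + 276*a - 36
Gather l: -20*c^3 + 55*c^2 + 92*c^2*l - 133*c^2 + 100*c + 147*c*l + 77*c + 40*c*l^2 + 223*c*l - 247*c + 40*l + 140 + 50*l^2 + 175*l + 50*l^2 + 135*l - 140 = -20*c^3 - 78*c^2 - 70*c + l^2*(40*c + 100) + l*(92*c^2 + 370*c + 350)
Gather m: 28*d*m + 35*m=m*(28*d + 35)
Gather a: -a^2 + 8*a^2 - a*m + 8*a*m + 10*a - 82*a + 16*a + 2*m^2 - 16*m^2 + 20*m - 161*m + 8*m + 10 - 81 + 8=7*a^2 + a*(7*m - 56) - 14*m^2 - 133*m - 63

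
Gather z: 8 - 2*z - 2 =6 - 2*z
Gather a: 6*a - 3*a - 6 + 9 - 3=3*a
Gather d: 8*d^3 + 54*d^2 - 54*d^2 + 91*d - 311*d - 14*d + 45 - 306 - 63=8*d^3 - 234*d - 324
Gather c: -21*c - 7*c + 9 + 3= 12 - 28*c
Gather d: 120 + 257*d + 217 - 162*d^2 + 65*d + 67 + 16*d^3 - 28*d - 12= 16*d^3 - 162*d^2 + 294*d + 392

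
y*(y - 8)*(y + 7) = y^3 - y^2 - 56*y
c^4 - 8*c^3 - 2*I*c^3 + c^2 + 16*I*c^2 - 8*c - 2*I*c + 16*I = (c - 8)*(c - 2*I)*(c - I)*(c + I)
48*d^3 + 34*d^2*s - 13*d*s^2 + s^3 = (-8*d + s)*(-6*d + s)*(d + s)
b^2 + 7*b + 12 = (b + 3)*(b + 4)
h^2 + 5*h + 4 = (h + 1)*(h + 4)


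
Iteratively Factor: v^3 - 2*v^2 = (v)*(v^2 - 2*v) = v*(v - 2)*(v)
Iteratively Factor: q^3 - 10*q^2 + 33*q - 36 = (q - 3)*(q^2 - 7*q + 12) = (q - 3)^2*(q - 4)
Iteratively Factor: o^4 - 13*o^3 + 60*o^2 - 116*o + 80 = (o - 5)*(o^3 - 8*o^2 + 20*o - 16) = (o - 5)*(o - 4)*(o^2 - 4*o + 4) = (o - 5)*(o - 4)*(o - 2)*(o - 2)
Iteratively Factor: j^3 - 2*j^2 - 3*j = (j - 3)*(j^2 + j) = j*(j - 3)*(j + 1)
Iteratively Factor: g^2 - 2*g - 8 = (g + 2)*(g - 4)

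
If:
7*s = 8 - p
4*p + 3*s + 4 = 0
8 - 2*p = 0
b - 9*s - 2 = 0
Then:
No Solution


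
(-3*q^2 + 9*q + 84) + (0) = -3*q^2 + 9*q + 84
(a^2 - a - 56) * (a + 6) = a^3 + 5*a^2 - 62*a - 336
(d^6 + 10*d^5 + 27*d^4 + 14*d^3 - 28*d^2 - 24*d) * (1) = d^6 + 10*d^5 + 27*d^4 + 14*d^3 - 28*d^2 - 24*d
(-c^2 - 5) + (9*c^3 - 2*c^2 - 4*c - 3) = 9*c^3 - 3*c^2 - 4*c - 8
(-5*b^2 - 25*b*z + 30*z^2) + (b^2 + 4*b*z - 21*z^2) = -4*b^2 - 21*b*z + 9*z^2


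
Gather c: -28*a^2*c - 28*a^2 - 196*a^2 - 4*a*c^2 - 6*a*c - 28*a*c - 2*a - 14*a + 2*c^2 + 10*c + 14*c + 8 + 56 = -224*a^2 - 16*a + c^2*(2 - 4*a) + c*(-28*a^2 - 34*a + 24) + 64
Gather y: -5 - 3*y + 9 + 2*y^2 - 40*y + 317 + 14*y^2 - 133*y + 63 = 16*y^2 - 176*y + 384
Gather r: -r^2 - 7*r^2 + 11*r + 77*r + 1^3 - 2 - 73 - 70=-8*r^2 + 88*r - 144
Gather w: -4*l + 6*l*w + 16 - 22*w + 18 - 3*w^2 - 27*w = -4*l - 3*w^2 + w*(6*l - 49) + 34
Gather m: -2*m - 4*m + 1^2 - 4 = -6*m - 3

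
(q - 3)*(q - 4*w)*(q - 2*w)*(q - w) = q^4 - 7*q^3*w - 3*q^3 + 14*q^2*w^2 + 21*q^2*w - 8*q*w^3 - 42*q*w^2 + 24*w^3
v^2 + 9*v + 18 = (v + 3)*(v + 6)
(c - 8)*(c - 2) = c^2 - 10*c + 16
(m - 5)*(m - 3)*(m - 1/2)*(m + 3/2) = m^4 - 7*m^3 + 25*m^2/4 + 21*m - 45/4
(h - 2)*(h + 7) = h^2 + 5*h - 14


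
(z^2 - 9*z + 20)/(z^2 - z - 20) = (z - 4)/(z + 4)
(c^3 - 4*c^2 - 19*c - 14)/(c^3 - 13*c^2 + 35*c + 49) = (c + 2)/(c - 7)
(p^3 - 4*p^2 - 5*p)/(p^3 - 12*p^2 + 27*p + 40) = p/(p - 8)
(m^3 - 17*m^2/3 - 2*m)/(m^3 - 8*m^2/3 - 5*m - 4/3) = m*(m - 6)/(m^2 - 3*m - 4)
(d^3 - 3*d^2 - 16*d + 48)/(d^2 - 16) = d - 3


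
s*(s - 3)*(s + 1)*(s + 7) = s^4 + 5*s^3 - 17*s^2 - 21*s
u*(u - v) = u^2 - u*v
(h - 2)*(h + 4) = h^2 + 2*h - 8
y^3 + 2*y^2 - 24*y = y*(y - 4)*(y + 6)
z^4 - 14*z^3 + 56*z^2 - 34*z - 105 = (z - 7)*(z - 5)*(z - 3)*(z + 1)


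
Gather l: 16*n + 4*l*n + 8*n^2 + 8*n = 4*l*n + 8*n^2 + 24*n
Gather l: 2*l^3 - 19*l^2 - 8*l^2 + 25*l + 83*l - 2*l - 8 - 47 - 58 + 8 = 2*l^3 - 27*l^2 + 106*l - 105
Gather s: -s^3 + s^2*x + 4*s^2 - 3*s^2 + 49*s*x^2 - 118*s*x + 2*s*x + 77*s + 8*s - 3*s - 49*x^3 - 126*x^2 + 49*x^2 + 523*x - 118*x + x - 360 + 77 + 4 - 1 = -s^3 + s^2*(x + 1) + s*(49*x^2 - 116*x + 82) - 49*x^3 - 77*x^2 + 406*x - 280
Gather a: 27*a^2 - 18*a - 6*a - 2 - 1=27*a^2 - 24*a - 3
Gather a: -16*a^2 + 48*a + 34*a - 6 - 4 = -16*a^2 + 82*a - 10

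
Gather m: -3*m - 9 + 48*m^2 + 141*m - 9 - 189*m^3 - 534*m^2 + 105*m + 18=-189*m^3 - 486*m^2 + 243*m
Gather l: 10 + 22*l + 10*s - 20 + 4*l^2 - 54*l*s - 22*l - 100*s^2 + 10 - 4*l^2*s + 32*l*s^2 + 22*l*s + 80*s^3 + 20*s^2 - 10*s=l^2*(4 - 4*s) + l*(32*s^2 - 32*s) + 80*s^3 - 80*s^2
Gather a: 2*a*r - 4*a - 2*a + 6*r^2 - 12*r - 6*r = a*(2*r - 6) + 6*r^2 - 18*r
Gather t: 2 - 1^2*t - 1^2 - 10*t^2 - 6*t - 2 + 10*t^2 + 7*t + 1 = 0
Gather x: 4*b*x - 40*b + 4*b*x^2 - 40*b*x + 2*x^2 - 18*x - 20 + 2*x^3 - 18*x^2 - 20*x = -40*b + 2*x^3 + x^2*(4*b - 16) + x*(-36*b - 38) - 20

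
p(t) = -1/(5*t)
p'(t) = 1/(5*t^2)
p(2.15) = -0.09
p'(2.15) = 0.04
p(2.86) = -0.07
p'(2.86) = 0.02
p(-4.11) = 0.05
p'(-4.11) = 0.01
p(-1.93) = 0.10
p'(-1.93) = 0.05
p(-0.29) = 0.69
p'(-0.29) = 2.38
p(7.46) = -0.03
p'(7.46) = 0.00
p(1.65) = -0.12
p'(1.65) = 0.07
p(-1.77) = 0.11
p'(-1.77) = 0.06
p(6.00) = -0.03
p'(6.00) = 0.01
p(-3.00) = 0.07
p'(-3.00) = 0.02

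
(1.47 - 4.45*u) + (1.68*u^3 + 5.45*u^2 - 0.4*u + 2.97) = 1.68*u^3 + 5.45*u^2 - 4.85*u + 4.44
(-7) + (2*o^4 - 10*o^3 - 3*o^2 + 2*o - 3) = 2*o^4 - 10*o^3 - 3*o^2 + 2*o - 10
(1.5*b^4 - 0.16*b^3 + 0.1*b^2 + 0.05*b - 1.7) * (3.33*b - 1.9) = 4.995*b^5 - 3.3828*b^4 + 0.637*b^3 - 0.0235*b^2 - 5.756*b + 3.23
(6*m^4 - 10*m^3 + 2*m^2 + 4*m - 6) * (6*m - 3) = 36*m^5 - 78*m^4 + 42*m^3 + 18*m^2 - 48*m + 18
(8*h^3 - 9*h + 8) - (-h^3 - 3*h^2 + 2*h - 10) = 9*h^3 + 3*h^2 - 11*h + 18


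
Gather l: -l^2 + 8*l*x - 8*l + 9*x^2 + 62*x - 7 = -l^2 + l*(8*x - 8) + 9*x^2 + 62*x - 7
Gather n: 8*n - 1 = 8*n - 1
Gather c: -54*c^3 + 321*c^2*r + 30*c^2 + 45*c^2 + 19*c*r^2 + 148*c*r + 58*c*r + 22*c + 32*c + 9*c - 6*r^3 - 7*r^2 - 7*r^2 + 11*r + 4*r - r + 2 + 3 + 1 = -54*c^3 + c^2*(321*r + 75) + c*(19*r^2 + 206*r + 63) - 6*r^3 - 14*r^2 + 14*r + 6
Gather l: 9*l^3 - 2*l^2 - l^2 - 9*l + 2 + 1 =9*l^3 - 3*l^2 - 9*l + 3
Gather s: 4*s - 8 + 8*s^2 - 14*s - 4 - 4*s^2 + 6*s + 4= 4*s^2 - 4*s - 8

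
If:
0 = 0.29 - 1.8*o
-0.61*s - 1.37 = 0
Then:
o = 0.16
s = -2.25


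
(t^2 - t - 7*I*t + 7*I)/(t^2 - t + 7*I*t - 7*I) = (t - 7*I)/(t + 7*I)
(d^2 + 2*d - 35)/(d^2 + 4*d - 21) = (d - 5)/(d - 3)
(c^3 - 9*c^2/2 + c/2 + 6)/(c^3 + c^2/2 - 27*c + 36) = (c + 1)/(c + 6)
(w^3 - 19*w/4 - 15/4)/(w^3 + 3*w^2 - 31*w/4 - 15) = (w + 1)/(w + 4)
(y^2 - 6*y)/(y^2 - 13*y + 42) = y/(y - 7)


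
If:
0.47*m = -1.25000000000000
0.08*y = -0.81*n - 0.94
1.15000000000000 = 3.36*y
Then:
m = -2.66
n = -1.19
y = 0.34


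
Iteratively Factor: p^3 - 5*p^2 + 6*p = (p)*(p^2 - 5*p + 6) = p*(p - 3)*(p - 2)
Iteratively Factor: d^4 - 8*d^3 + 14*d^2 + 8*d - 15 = (d - 1)*(d^3 - 7*d^2 + 7*d + 15) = (d - 3)*(d - 1)*(d^2 - 4*d - 5) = (d - 3)*(d - 1)*(d + 1)*(d - 5)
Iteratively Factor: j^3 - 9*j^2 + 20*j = (j)*(j^2 - 9*j + 20) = j*(j - 4)*(j - 5)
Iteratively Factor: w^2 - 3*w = (w)*(w - 3)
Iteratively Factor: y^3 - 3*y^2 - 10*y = (y - 5)*(y^2 + 2*y) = y*(y - 5)*(y + 2)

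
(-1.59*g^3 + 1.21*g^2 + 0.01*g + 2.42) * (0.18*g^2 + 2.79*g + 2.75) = -0.2862*g^5 - 4.2183*g^4 - 0.9948*g^3 + 3.791*g^2 + 6.7793*g + 6.655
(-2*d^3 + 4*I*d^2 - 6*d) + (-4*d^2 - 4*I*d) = -2*d^3 - 4*d^2 + 4*I*d^2 - 6*d - 4*I*d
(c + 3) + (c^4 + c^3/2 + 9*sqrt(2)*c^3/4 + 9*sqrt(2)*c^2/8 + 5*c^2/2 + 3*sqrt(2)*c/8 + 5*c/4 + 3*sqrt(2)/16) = c^4 + c^3/2 + 9*sqrt(2)*c^3/4 + 9*sqrt(2)*c^2/8 + 5*c^2/2 + 3*sqrt(2)*c/8 + 9*c/4 + 3*sqrt(2)/16 + 3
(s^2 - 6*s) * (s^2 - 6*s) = s^4 - 12*s^3 + 36*s^2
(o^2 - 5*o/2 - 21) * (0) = 0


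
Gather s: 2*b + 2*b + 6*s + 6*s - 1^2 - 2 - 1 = 4*b + 12*s - 4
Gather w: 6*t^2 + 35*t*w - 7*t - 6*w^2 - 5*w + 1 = 6*t^2 - 7*t - 6*w^2 + w*(35*t - 5) + 1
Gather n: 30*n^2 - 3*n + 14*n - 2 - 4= 30*n^2 + 11*n - 6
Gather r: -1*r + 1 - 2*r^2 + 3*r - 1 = -2*r^2 + 2*r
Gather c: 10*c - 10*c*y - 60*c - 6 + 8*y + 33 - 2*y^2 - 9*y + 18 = c*(-10*y - 50) - 2*y^2 - y + 45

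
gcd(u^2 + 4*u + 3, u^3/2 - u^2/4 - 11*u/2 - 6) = 1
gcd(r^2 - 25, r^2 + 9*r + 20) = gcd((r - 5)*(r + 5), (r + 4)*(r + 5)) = r + 5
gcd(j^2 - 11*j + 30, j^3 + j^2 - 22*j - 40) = j - 5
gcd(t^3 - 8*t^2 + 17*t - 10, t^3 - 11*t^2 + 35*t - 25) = t^2 - 6*t + 5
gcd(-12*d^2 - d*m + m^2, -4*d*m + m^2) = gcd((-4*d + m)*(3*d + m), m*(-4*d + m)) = 4*d - m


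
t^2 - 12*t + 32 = (t - 8)*(t - 4)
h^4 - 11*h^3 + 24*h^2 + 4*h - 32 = (h - 8)*(h - 2)^2*(h + 1)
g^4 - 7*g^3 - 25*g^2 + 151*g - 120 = (g - 8)*(g - 3)*(g - 1)*(g + 5)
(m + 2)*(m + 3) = m^2 + 5*m + 6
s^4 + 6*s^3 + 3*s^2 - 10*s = s*(s - 1)*(s + 2)*(s + 5)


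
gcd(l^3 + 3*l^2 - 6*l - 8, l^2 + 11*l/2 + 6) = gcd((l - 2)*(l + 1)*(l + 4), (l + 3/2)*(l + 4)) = l + 4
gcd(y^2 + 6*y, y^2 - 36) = y + 6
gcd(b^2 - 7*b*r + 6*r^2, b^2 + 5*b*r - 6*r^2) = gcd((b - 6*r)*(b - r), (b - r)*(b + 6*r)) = -b + r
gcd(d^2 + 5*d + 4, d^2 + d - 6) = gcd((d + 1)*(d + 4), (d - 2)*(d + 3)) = 1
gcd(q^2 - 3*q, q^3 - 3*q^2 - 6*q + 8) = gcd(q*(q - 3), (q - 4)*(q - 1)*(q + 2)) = 1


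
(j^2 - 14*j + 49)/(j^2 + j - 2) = (j^2 - 14*j + 49)/(j^2 + j - 2)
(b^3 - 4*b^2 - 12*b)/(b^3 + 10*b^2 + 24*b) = (b^2 - 4*b - 12)/(b^2 + 10*b + 24)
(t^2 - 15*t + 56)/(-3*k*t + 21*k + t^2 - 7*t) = (t - 8)/(-3*k + t)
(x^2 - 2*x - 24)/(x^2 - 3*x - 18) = (x + 4)/(x + 3)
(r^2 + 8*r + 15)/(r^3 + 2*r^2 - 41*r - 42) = (r^2 + 8*r + 15)/(r^3 + 2*r^2 - 41*r - 42)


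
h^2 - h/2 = h*(h - 1/2)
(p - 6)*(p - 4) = p^2 - 10*p + 24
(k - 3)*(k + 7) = k^2 + 4*k - 21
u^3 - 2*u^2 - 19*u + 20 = (u - 5)*(u - 1)*(u + 4)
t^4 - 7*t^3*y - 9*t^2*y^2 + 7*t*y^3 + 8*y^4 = (t - 8*y)*(t - y)*(t + y)^2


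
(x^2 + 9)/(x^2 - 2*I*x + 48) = (x^2 + 9)/(x^2 - 2*I*x + 48)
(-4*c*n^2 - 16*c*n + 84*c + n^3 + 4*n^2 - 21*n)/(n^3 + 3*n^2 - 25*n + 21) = (-4*c + n)/(n - 1)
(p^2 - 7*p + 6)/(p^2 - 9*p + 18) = (p - 1)/(p - 3)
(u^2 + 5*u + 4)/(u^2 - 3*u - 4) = (u + 4)/(u - 4)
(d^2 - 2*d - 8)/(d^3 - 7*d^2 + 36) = (d - 4)/(d^2 - 9*d + 18)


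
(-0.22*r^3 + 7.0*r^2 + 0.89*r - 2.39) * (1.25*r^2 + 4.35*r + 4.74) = -0.275*r^5 + 7.793*r^4 + 30.5197*r^3 + 34.064*r^2 - 6.1779*r - 11.3286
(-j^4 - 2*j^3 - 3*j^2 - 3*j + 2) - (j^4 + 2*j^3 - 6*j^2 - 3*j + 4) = -2*j^4 - 4*j^3 + 3*j^2 - 2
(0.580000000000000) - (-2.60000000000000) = 3.18000000000000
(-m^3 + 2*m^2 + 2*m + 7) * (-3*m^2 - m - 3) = 3*m^5 - 5*m^4 - 5*m^3 - 29*m^2 - 13*m - 21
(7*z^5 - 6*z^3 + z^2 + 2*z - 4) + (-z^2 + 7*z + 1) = 7*z^5 - 6*z^3 + 9*z - 3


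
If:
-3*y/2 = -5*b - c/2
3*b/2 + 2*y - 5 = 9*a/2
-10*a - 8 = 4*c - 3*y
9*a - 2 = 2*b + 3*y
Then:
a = 1746/451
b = 1424/451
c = -2276/451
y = 3988/451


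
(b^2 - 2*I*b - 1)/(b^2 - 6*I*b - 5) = (b - I)/(b - 5*I)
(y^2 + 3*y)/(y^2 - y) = (y + 3)/(y - 1)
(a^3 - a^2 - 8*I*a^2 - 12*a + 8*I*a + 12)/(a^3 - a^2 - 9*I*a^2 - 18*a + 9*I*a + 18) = (a - 2*I)/(a - 3*I)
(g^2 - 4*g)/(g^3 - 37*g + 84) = g/(g^2 + 4*g - 21)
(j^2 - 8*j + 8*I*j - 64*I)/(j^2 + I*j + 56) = (j - 8)/(j - 7*I)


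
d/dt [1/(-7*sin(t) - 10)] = 7*cos(t)/(7*sin(t) + 10)^2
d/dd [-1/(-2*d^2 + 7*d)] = (7 - 4*d)/(d^2*(2*d - 7)^2)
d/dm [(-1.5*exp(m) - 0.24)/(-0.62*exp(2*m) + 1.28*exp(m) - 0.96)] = (-0.93*exp(2*m) - 0.2976*exp(m) + 1.7472)*exp(m)/(0.3844*exp(4*m) - 1.5872*exp(3*m) + 2.8288*exp(2*m) - 2.4576*exp(m) + 0.9216)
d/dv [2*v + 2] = 2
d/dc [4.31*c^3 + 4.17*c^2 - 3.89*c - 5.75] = 12.93*c^2 + 8.34*c - 3.89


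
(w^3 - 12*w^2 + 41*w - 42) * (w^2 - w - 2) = w^5 - 13*w^4 + 51*w^3 - 59*w^2 - 40*w + 84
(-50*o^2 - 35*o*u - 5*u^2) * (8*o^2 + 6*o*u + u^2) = -400*o^4 - 580*o^3*u - 300*o^2*u^2 - 65*o*u^3 - 5*u^4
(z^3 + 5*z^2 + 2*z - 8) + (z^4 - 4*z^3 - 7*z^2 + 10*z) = z^4 - 3*z^3 - 2*z^2 + 12*z - 8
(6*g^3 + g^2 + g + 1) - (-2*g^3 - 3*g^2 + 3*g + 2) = 8*g^3 + 4*g^2 - 2*g - 1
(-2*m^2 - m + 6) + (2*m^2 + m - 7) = -1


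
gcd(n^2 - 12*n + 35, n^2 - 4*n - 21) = n - 7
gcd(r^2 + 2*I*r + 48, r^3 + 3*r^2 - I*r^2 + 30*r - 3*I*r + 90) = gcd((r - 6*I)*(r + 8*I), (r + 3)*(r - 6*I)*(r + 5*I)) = r - 6*I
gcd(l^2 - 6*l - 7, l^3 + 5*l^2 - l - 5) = l + 1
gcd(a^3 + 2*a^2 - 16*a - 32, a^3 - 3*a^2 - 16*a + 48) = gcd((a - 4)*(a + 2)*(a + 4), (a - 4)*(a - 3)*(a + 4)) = a^2 - 16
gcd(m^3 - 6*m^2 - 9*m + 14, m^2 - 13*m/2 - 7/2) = m - 7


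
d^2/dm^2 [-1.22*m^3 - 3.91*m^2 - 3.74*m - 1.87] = -7.32*m - 7.82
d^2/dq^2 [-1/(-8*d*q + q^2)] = 2*(q*(8*d - q) + 4*(4*d - q)^2)/(q^3*(8*d - q)^3)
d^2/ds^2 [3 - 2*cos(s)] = 2*cos(s)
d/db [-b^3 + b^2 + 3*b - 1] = -3*b^2 + 2*b + 3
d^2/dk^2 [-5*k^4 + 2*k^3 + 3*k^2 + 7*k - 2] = -60*k^2 + 12*k + 6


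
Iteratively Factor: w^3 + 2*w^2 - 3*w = (w - 1)*(w^2 + 3*w) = (w - 1)*(w + 3)*(w)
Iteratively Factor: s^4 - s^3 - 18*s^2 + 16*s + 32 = (s - 4)*(s^3 + 3*s^2 - 6*s - 8) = (s - 4)*(s - 2)*(s^2 + 5*s + 4) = (s - 4)*(s - 2)*(s + 4)*(s + 1)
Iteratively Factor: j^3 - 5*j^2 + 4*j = (j)*(j^2 - 5*j + 4) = j*(j - 4)*(j - 1)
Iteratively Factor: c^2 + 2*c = (c + 2)*(c)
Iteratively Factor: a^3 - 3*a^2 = (a - 3)*(a^2) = a*(a - 3)*(a)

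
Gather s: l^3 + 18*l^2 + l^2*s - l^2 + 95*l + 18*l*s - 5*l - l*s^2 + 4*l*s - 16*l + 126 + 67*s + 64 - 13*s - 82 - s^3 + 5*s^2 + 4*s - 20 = l^3 + 17*l^2 + 74*l - s^3 + s^2*(5 - l) + s*(l^2 + 22*l + 58) + 88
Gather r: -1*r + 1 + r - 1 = 0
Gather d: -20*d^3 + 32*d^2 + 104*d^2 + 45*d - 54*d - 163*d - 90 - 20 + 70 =-20*d^3 + 136*d^2 - 172*d - 40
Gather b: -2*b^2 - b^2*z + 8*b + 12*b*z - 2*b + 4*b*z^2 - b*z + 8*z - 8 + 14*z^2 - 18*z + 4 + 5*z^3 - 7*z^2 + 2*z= b^2*(-z - 2) + b*(4*z^2 + 11*z + 6) + 5*z^3 + 7*z^2 - 8*z - 4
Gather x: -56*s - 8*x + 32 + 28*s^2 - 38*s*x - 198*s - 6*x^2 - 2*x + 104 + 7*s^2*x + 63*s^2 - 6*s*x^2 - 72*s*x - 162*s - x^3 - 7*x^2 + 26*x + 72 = 91*s^2 - 416*s - x^3 + x^2*(-6*s - 13) + x*(7*s^2 - 110*s + 16) + 208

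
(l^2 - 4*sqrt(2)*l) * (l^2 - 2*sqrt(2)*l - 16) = l^4 - 6*sqrt(2)*l^3 + 64*sqrt(2)*l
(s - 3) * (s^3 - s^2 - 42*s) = s^4 - 4*s^3 - 39*s^2 + 126*s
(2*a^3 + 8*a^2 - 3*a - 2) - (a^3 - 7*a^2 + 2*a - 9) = a^3 + 15*a^2 - 5*a + 7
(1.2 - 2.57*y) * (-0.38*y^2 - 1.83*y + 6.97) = 0.9766*y^3 + 4.2471*y^2 - 20.1089*y + 8.364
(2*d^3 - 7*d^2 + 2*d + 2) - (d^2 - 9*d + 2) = 2*d^3 - 8*d^2 + 11*d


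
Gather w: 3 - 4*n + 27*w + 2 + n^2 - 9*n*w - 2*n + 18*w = n^2 - 6*n + w*(45 - 9*n) + 5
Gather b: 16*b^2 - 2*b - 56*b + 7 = 16*b^2 - 58*b + 7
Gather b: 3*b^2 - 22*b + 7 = 3*b^2 - 22*b + 7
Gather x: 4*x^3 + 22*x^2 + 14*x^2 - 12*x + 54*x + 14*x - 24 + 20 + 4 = 4*x^3 + 36*x^2 + 56*x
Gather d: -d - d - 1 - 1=-2*d - 2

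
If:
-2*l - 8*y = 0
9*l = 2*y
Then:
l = 0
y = 0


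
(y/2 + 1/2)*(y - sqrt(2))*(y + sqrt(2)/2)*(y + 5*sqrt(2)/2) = y^4/2 + y^3/2 + sqrt(2)*y^3 - 7*y^2/4 + sqrt(2)*y^2 - 5*sqrt(2)*y/4 - 7*y/4 - 5*sqrt(2)/4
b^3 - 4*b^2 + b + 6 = (b - 3)*(b - 2)*(b + 1)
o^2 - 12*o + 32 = (o - 8)*(o - 4)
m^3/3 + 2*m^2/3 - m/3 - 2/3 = (m/3 + 1/3)*(m - 1)*(m + 2)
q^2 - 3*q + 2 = (q - 2)*(q - 1)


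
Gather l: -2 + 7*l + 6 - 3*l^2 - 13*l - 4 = -3*l^2 - 6*l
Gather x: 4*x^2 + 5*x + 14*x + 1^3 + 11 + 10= 4*x^2 + 19*x + 22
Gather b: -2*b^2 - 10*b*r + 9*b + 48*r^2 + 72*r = -2*b^2 + b*(9 - 10*r) + 48*r^2 + 72*r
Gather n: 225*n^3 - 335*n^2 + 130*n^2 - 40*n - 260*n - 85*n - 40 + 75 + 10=225*n^3 - 205*n^2 - 385*n + 45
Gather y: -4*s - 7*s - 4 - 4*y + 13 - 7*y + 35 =-11*s - 11*y + 44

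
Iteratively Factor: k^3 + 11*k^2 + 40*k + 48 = (k + 3)*(k^2 + 8*k + 16) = (k + 3)*(k + 4)*(k + 4)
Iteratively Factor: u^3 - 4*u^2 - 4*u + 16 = (u - 2)*(u^2 - 2*u - 8) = (u - 4)*(u - 2)*(u + 2)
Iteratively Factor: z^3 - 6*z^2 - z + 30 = (z + 2)*(z^2 - 8*z + 15) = (z - 5)*(z + 2)*(z - 3)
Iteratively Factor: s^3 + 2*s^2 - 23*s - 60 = (s - 5)*(s^2 + 7*s + 12) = (s - 5)*(s + 4)*(s + 3)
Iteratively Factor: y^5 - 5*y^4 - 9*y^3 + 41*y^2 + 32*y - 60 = (y - 5)*(y^4 - 9*y^2 - 4*y + 12) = (y - 5)*(y - 1)*(y^3 + y^2 - 8*y - 12) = (y - 5)*(y - 3)*(y - 1)*(y^2 + 4*y + 4) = (y - 5)*(y - 3)*(y - 1)*(y + 2)*(y + 2)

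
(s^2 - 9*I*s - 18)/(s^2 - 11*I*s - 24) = (s - 6*I)/(s - 8*I)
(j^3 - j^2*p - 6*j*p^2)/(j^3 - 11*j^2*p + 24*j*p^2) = (-j - 2*p)/(-j + 8*p)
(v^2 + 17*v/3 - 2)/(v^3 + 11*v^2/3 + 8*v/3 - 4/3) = (v + 6)/(v^2 + 4*v + 4)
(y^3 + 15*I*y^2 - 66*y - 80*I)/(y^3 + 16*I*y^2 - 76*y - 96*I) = (y + 5*I)/(y + 6*I)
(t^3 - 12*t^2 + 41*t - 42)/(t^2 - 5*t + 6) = t - 7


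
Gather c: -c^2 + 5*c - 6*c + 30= -c^2 - c + 30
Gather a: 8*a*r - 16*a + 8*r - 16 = a*(8*r - 16) + 8*r - 16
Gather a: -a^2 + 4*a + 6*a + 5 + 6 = -a^2 + 10*a + 11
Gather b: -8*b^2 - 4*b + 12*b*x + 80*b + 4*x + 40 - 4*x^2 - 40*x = -8*b^2 + b*(12*x + 76) - 4*x^2 - 36*x + 40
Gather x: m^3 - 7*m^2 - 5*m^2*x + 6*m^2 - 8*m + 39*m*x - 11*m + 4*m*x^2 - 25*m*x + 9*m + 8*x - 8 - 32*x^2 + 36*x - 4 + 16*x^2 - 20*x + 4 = m^3 - m^2 - 10*m + x^2*(4*m - 16) + x*(-5*m^2 + 14*m + 24) - 8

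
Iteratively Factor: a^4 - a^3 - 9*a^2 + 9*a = (a + 3)*(a^3 - 4*a^2 + 3*a) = a*(a + 3)*(a^2 - 4*a + 3) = a*(a - 1)*(a + 3)*(a - 3)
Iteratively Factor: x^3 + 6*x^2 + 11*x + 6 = (x + 2)*(x^2 + 4*x + 3) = (x + 2)*(x + 3)*(x + 1)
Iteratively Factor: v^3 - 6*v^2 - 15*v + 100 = (v + 4)*(v^2 - 10*v + 25) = (v - 5)*(v + 4)*(v - 5)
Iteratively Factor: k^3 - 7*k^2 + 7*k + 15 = (k - 5)*(k^2 - 2*k - 3) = (k - 5)*(k + 1)*(k - 3)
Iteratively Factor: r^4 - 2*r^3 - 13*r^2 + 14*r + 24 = (r + 3)*(r^3 - 5*r^2 + 2*r + 8) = (r - 2)*(r + 3)*(r^2 - 3*r - 4) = (r - 4)*(r - 2)*(r + 3)*(r + 1)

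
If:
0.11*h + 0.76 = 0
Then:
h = -6.91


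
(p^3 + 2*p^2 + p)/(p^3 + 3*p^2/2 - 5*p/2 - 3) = 2*p*(p + 1)/(2*p^2 + p - 6)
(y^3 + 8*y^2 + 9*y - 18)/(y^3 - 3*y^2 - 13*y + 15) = (y + 6)/(y - 5)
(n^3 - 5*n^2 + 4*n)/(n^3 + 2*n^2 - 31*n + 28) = n/(n + 7)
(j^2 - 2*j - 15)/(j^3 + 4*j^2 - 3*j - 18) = (j - 5)/(j^2 + j - 6)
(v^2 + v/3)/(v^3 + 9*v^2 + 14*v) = (v + 1/3)/(v^2 + 9*v + 14)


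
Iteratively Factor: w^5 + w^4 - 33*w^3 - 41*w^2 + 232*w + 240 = (w + 4)*(w^4 - 3*w^3 - 21*w^2 + 43*w + 60) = (w + 1)*(w + 4)*(w^3 - 4*w^2 - 17*w + 60) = (w - 3)*(w + 1)*(w + 4)*(w^2 - w - 20) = (w - 5)*(w - 3)*(w + 1)*(w + 4)*(w + 4)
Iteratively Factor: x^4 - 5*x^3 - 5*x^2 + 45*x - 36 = (x - 1)*(x^3 - 4*x^2 - 9*x + 36) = (x - 1)*(x + 3)*(x^2 - 7*x + 12) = (x - 3)*(x - 1)*(x + 3)*(x - 4)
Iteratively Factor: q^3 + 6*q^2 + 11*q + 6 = (q + 1)*(q^2 + 5*q + 6) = (q + 1)*(q + 2)*(q + 3)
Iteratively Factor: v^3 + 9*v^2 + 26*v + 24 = (v + 4)*(v^2 + 5*v + 6) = (v + 2)*(v + 4)*(v + 3)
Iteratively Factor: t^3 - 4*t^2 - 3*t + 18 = (t - 3)*(t^2 - t - 6) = (t - 3)^2*(t + 2)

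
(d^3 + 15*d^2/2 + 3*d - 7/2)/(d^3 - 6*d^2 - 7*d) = (2*d^2 + 13*d - 7)/(2*d*(d - 7))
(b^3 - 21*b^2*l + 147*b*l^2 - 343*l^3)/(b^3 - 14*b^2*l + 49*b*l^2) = (b - 7*l)/b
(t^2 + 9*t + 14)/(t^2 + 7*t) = (t + 2)/t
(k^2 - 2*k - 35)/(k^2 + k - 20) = (k - 7)/(k - 4)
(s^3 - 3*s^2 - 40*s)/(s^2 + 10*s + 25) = s*(s - 8)/(s + 5)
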